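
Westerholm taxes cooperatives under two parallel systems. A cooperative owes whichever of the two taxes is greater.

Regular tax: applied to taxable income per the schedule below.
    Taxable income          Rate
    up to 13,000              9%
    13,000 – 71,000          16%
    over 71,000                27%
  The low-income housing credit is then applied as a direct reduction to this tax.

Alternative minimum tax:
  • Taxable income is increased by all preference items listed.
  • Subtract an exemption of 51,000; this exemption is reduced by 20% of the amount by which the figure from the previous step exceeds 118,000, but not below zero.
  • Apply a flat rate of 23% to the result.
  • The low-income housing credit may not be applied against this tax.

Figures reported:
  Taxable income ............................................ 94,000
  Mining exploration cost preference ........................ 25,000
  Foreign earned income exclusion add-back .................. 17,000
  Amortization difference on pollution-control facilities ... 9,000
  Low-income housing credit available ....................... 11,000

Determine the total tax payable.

22,862

Alternative minimum tax:
  Adjusted income: 94,000 + 25,000 + 17,000 + 9,000 = 145,000
  Exemption: 51,000 − 20% × (145,000 − 118,000) = 51,000 − 5,400 = 45,600
  Base: 145,000 − 45,600 = 99,400
  99,400 × 23% = 22,862

Regular tax:
  13,000 × 9% = 1,170
  58,000 × 16% = 9,280
  23,000 × 27% = 6,210
  → 16,660
  Less low-income housing credit 11,000 → 5,660

22,862 > 5,660, so the alternative minimum tax is the binding amount.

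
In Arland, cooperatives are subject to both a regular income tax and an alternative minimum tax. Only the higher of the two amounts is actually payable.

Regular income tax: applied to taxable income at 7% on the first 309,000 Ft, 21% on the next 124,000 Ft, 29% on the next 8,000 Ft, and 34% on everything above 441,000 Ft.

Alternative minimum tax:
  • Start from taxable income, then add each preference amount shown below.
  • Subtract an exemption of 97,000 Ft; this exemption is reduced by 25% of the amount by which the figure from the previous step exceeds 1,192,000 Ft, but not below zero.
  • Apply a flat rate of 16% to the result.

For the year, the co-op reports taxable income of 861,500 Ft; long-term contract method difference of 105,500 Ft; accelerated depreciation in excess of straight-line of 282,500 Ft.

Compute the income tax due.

Alternative minimum tax:
  Adjusted income: 861,500 Ft + 105,500 Ft + 282,500 Ft = 1,249,500 Ft
  Exemption: 97,000 Ft − 25% × (1,249,500 Ft − 1,192,000 Ft) = 97,000 Ft − 14,375 Ft = 82,625 Ft
  Base: 1,249,500 Ft − 82,625 Ft = 1,166,875 Ft
  1,166,875 Ft × 16% = 186,700 Ft

Regular income tax:
  309,000 Ft × 7% = 21,630 Ft
  124,000 Ft × 21% = 26,040 Ft
  8,000 Ft × 29% = 2,320 Ft
  420,500 Ft × 34% = 142,970 Ft
  → 192,960 Ft

192,960 Ft > 186,700 Ft, so the regular income tax governs.

192,960 Ft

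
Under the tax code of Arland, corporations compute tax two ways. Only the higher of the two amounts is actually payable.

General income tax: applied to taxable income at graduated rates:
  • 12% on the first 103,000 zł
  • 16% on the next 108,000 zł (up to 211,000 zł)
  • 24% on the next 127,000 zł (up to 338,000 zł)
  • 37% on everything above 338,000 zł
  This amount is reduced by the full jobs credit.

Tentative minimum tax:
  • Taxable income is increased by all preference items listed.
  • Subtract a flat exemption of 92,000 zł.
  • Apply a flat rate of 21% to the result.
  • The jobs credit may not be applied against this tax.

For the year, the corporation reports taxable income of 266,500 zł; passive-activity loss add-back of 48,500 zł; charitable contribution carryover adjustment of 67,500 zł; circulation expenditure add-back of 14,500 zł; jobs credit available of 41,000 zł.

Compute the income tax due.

Tentative minimum tax:
  Adjusted income: 266,500 zł + 48,500 zł + 67,500 zł + 14,500 zł = 397,000 zł
  Less exemption 92,000 zł → base 305,000 zł
  305,000 zł × 21% = 64,050 zł

General income tax:
  103,000 zł × 12% = 12,360 zł
  108,000 zł × 16% = 17,280 zł
  55,500 zł × 24% = 13,320 zł
  → 42,960 zł
  Less jobs credit 41,000 zł → 1,960 zł

64,050 zł > 1,960 zł, so the tentative minimum tax is the binding amount.

64,050 zł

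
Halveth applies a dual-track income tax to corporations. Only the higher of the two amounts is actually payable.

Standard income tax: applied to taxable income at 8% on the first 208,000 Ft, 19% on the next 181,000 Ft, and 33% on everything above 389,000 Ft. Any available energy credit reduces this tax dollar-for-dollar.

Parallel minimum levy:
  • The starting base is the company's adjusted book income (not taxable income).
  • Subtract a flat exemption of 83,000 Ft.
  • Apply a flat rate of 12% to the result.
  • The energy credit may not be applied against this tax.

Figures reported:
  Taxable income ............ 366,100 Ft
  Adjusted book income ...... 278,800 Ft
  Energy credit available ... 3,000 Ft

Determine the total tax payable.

43,679 Ft

Standard income tax:
  208,000 Ft × 8% = 16,640 Ft
  158,100 Ft × 19% = 30,039 Ft
  → 46,679 Ft
  Less energy credit 3,000 Ft → 43,679 Ft

Parallel minimum levy:
  Base (adjusted book income): 278,800 Ft
  Less exemption 83,000 Ft → base 195,800 Ft
  195,800 Ft × 12% = 23,496 Ft

43,679 Ft > 23,496 Ft, so the standard income tax governs.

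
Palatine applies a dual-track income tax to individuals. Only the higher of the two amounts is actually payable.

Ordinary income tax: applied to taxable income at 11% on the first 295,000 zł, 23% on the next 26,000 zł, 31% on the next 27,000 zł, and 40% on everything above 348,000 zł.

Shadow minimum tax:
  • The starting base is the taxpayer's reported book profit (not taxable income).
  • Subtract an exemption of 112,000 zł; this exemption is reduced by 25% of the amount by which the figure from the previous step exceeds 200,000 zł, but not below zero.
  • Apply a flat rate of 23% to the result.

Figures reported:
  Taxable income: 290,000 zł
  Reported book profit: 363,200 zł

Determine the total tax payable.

Ordinary income tax:
  290,000 zł × 11% = 31,900 zł

Shadow minimum tax:
  Base (reported book profit): 363,200 zł
  Exemption: 112,000 zł − 25% × (363,200 zł − 200,000 zł) = 112,000 zł − 40,800 zł = 71,200 zł
  Base: 363,200 zł − 71,200 zł = 292,000 zł
  292,000 zł × 23% = 67,160 zł

67,160 zł > 31,900 zł, so the shadow minimum tax is the binding amount.

67,160 zł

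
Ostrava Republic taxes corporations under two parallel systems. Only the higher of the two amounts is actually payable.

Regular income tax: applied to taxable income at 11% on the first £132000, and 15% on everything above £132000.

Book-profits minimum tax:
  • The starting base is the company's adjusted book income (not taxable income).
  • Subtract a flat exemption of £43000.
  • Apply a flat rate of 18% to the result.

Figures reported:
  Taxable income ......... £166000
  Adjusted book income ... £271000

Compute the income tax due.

Regular income tax:
  £132000 × 11% = £14520
  £34000 × 15% = £5100
  → £19620

Book-profits minimum tax:
  Base (adjusted book income): £271000
  Less exemption £43000 → base £228000
  £228000 × 18% = £41040

£41040 > £19620, so the book-profits minimum tax is the binding amount.

£41040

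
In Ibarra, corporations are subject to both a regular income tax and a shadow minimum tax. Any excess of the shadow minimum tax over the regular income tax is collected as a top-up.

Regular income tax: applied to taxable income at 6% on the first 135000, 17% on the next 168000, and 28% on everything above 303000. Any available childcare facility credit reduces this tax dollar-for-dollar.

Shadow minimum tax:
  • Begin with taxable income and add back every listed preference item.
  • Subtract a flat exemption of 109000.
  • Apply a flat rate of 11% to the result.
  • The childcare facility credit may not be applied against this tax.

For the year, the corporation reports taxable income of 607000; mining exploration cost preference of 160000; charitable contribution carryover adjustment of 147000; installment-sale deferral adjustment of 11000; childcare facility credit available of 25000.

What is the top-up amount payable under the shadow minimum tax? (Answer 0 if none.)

0

Shadow minimum tax:
  Adjusted income: 607000 + 160000 + 147000 + 11000 = 925000
  Less exemption 109000 → base 816000
  816000 × 11% = 89760

Regular income tax:
  135000 × 6% = 8100
  168000 × 17% = 28560
  304000 × 28% = 85120
  → 121780
  Less childcare facility credit 25000 → 96780

89760 ≤ 96780, so no add-on is due.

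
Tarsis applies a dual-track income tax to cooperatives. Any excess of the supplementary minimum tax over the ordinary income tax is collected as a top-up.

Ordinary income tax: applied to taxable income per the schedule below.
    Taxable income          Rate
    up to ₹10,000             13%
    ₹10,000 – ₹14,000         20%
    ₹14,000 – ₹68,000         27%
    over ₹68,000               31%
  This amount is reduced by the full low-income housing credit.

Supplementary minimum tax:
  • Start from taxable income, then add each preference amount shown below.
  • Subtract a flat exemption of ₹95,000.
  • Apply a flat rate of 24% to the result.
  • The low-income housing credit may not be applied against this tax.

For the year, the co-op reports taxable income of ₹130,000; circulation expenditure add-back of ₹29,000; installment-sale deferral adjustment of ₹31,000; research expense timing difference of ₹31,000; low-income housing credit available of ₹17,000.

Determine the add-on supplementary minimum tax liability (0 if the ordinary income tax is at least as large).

₹11,340

Ordinary income tax:
  ₹10,000 × 13% = ₹1,300
  ₹4,000 × 20% = ₹800
  ₹54,000 × 27% = ₹14,580
  ₹62,000 × 31% = ₹19,220
  → ₹35,900
  Less low-income housing credit ₹17,000 → ₹18,900

Supplementary minimum tax:
  Adjusted income: ₹130,000 + ₹29,000 + ₹31,000 + ₹31,000 = ₹221,000
  Less exemption ₹95,000 → base ₹126,000
  ₹126,000 × 24% = ₹30,240

Excess of supplementary minimum tax over ordinary income tax: ₹30,240 − ₹18,900 = ₹11,340.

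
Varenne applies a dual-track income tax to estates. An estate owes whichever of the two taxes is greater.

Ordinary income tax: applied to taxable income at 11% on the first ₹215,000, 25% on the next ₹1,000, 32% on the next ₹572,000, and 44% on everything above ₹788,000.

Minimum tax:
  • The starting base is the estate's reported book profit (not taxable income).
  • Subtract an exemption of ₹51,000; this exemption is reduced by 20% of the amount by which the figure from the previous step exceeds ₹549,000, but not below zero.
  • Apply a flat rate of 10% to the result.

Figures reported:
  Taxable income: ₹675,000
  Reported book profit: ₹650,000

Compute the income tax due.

Minimum tax:
  Base (reported book profit): ₹650,000
  Exemption: ₹51,000 − 20% × (₹650,000 − ₹549,000) = ₹51,000 − ₹20,200 = ₹30,800
  Base: ₹650,000 − ₹30,800 = ₹619,200
  ₹619,200 × 10% = ₹61,920

Ordinary income tax:
  ₹215,000 × 11% = ₹23,650
  ₹1,000 × 25% = ₹250
  ₹459,000 × 32% = ₹146,880
  → ₹170,780

₹170,780 > ₹61,920, so the ordinary income tax governs.

₹170,780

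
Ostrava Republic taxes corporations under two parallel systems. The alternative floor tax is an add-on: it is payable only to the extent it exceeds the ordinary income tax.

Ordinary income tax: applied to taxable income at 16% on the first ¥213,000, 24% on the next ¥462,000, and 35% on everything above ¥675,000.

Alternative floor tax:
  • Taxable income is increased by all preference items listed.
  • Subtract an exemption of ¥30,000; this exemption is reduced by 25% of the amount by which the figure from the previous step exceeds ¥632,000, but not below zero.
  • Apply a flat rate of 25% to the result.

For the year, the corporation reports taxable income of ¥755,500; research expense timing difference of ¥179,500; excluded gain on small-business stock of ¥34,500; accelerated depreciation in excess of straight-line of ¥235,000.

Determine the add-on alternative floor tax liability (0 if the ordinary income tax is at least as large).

¥127,990

Ordinary income tax:
  ¥213,000 × 16% = ¥34,080
  ¥462,000 × 24% = ¥110,880
  ¥80,500 × 35% = ¥28,175
  → ¥173,135

Alternative floor tax:
  Adjusted income: ¥755,500 + ¥179,500 + ¥34,500 + ¥235,000 = ¥1,204,500
  Exemption: 25% × (¥1,204,500 − ¥632,000) = ¥143,125 ≥ ¥30,000, so the exemption is fully phased out
  Base: ¥1,204,500 − ¥0 = ¥1,204,500
  ¥1,204,500 × 25% = ¥301,125

Excess of alternative floor tax over ordinary income tax: ¥301,125 − ¥173,135 = ¥127,990.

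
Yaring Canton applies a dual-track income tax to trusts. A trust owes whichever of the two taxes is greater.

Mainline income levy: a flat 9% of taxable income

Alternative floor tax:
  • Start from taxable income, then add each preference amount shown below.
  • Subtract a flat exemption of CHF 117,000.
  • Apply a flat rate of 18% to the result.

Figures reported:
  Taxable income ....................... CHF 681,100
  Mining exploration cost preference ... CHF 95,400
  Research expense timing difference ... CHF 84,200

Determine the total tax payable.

Alternative floor tax:
  Adjusted income: CHF 681,100 + CHF 95,400 + CHF 84,200 = CHF 860,700
  Less exemption CHF 117,000 → base CHF 743,700
  CHF 743,700 × 18% = CHF 133,866

Mainline income levy:
  CHF 681,100 × 9% = CHF 61,299

CHF 133,866 > CHF 61,299, so the alternative floor tax is the binding amount.

CHF 133,866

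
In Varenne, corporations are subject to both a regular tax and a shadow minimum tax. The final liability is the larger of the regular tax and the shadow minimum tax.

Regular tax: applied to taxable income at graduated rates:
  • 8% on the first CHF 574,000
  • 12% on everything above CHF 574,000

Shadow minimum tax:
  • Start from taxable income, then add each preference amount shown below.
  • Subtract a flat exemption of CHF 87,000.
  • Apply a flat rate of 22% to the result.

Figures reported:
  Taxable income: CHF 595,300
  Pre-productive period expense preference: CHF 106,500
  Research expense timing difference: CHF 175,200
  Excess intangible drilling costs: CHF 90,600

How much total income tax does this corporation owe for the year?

CHF 193,732

Regular tax:
  CHF 574,000 × 8% = CHF 45,920
  CHF 21,300 × 12% = CHF 2,556
  → CHF 48,476

Shadow minimum tax:
  Adjusted income: CHF 595,300 + CHF 106,500 + CHF 175,200 + CHF 90,600 = CHF 967,600
  Less exemption CHF 87,000 → base CHF 880,600
  CHF 880,600 × 22% = CHF 193,732

CHF 193,732 > CHF 48,476, so the shadow minimum tax is the binding amount.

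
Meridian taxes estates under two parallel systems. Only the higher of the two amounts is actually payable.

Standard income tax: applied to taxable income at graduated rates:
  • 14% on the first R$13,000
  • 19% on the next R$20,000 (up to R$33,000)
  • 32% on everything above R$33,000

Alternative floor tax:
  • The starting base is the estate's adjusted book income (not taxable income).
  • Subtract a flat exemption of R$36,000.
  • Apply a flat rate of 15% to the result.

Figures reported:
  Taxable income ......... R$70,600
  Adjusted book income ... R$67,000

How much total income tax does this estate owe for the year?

R$17,652

Standard income tax:
  R$13,000 × 14% = R$1,820
  R$20,000 × 19% = R$3,800
  R$37,600 × 32% = R$12,032
  → R$17,652

Alternative floor tax:
  Base (adjusted book income): R$67,000
  Less exemption R$36,000 → base R$31,000
  R$31,000 × 15% = R$4,650

R$17,652 > R$4,650, so the standard income tax governs.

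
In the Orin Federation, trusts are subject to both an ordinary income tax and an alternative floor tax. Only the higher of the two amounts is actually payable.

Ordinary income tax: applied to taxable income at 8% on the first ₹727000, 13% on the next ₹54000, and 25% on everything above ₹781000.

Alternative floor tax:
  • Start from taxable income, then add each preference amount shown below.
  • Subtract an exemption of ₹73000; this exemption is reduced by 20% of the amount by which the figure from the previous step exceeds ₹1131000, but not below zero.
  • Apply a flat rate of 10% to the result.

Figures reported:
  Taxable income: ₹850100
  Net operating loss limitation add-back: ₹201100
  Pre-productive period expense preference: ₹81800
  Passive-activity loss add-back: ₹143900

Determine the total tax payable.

₹123308

Ordinary income tax:
  ₹727000 × 8% = ₹58160
  ₹54000 × 13% = ₹7020
  ₹69100 × 25% = ₹17275
  → ₹82455

Alternative floor tax:
  Adjusted income: ₹850100 + ₹201100 + ₹81800 + ₹143900 = ₹1276900
  Exemption: ₹73000 − 20% × (₹1276900 − ₹1131000) = ₹73000 − ₹29180 = ₹43820
  Base: ₹1276900 − ₹43820 = ₹1233080
  ₹1233080 × 10% = ₹123308

₹123308 > ₹82455, so the alternative floor tax is the binding amount.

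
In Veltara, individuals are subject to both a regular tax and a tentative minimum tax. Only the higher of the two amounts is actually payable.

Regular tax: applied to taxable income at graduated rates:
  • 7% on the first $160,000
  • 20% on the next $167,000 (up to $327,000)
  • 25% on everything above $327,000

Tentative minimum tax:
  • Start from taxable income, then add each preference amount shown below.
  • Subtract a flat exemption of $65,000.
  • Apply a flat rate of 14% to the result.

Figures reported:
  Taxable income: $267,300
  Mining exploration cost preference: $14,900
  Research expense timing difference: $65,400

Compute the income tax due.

$39,564

Regular tax:
  $160,000 × 7% = $11,200
  $107,300 × 20% = $21,460
  → $32,660

Tentative minimum tax:
  Adjusted income: $267,300 + $14,900 + $65,400 = $347,600
  Less exemption $65,000 → base $282,600
  $282,600 × 14% = $39,564

$39,564 > $32,660, so the tentative minimum tax is the binding amount.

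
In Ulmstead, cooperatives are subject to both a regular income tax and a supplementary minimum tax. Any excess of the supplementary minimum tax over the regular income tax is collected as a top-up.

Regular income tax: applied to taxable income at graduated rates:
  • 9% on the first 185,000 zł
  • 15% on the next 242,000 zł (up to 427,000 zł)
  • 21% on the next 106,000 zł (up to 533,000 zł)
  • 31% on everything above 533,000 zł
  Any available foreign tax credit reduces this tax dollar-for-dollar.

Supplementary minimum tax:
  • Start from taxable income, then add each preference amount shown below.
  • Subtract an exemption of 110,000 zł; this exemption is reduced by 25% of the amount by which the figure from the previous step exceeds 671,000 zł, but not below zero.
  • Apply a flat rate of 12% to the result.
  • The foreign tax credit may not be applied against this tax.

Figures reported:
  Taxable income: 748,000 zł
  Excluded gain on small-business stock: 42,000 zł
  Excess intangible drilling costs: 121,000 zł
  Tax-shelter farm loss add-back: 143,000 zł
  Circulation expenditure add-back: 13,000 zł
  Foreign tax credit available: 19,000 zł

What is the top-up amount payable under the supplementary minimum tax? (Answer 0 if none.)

3,860 zł

Regular income tax:
  185,000 zł × 9% = 16,650 zł
  242,000 zł × 15% = 36,300 zł
  106,000 zł × 21% = 22,260 zł
  215,000 zł × 31% = 66,650 zł
  → 141,860 zł
  Less foreign tax credit 19,000 zł → 122,860 zł

Supplementary minimum tax:
  Adjusted income: 748,000 zł + 42,000 zł + 121,000 zł + 143,000 zł + 13,000 zł = 1,067,000 zł
  Exemption: 110,000 zł − 25% × (1,067,000 zł − 671,000 zł) = 110,000 zł − 99,000 zł = 11,000 zł
  Base: 1,067,000 zł − 11,000 zł = 1,056,000 zł
  1,056,000 zł × 12% = 126,720 zł

Excess of supplementary minimum tax over regular income tax: 126,720 zł − 122,860 zł = 3,860 zł.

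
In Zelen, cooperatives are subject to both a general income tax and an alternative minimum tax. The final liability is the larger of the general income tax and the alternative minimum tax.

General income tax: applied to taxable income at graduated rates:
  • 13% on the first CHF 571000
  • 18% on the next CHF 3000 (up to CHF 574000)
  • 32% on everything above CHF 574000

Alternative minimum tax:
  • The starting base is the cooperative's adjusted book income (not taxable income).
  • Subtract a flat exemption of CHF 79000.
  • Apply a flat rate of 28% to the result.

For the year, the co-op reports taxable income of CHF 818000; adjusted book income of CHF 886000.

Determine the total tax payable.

General income tax:
  CHF 571000 × 13% = CHF 74230
  CHF 3000 × 18% = CHF 540
  CHF 244000 × 32% = CHF 78080
  → CHF 152850

Alternative minimum tax:
  Base (adjusted book income): CHF 886000
  Less exemption CHF 79000 → base CHF 807000
  CHF 807000 × 28% = CHF 225960

CHF 225960 > CHF 152850, so the alternative minimum tax is the binding amount.

CHF 225960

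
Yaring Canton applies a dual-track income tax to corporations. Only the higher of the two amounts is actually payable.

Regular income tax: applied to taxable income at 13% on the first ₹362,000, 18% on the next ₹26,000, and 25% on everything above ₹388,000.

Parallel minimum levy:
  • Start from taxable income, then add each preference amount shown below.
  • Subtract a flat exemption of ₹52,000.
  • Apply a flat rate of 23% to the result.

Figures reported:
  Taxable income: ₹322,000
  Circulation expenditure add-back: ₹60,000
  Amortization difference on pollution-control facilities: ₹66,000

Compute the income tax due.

Parallel minimum levy:
  Adjusted income: ₹322,000 + ₹60,000 + ₹66,000 = ₹448,000
  Less exemption ₹52,000 → base ₹396,000
  ₹396,000 × 23% = ₹91,080

Regular income tax:
  ₹322,000 × 13% = ₹41,860

₹91,080 > ₹41,860, so the parallel minimum levy is the binding amount.

₹91,080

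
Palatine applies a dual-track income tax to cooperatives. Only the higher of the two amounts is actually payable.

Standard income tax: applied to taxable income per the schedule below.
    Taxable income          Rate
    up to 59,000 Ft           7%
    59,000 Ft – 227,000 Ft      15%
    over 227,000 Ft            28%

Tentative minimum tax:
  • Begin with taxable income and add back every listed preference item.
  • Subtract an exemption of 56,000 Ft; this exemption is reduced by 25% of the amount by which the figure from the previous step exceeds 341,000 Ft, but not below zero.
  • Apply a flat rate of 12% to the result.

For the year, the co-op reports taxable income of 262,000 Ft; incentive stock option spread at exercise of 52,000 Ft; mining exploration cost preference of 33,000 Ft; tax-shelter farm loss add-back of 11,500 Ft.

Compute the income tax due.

39,130 Ft

Tentative minimum tax:
  Adjusted income: 262,000 Ft + 52,000 Ft + 33,000 Ft + 11,500 Ft = 358,500 Ft
  Exemption: 56,000 Ft − 25% × (358,500 Ft − 341,000 Ft) = 56,000 Ft − 4,375 Ft = 51,625 Ft
  Base: 358,500 Ft − 51,625 Ft = 306,875 Ft
  306,875 Ft × 12% = 36,825 Ft

Standard income tax:
  59,000 Ft × 7% = 4,130 Ft
  168,000 Ft × 15% = 25,200 Ft
  35,000 Ft × 28% = 9,800 Ft
  → 39,130 Ft

39,130 Ft > 36,825 Ft, so the standard income tax governs.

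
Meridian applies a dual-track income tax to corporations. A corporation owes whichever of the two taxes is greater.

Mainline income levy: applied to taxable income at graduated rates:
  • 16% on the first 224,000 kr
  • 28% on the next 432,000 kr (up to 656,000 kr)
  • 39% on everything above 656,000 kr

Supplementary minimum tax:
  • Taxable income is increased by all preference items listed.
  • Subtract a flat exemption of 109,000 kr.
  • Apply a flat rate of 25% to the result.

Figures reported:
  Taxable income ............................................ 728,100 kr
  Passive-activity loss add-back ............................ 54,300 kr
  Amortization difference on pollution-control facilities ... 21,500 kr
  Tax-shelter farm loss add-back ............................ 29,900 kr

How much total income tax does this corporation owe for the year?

Supplementary minimum tax:
  Adjusted income: 728,100 kr + 54,300 kr + 21,500 kr + 29,900 kr = 833,800 kr
  Less exemption 109,000 kr → base 724,800 kr
  724,800 kr × 25% = 181,200 kr

Mainline income levy:
  224,000 kr × 16% = 35,840 kr
  432,000 kr × 28% = 120,960 kr
  72,100 kr × 39% = 28,119 kr
  → 184,919 kr

184,919 kr > 181,200 kr, so the mainline income levy governs.

184,919 kr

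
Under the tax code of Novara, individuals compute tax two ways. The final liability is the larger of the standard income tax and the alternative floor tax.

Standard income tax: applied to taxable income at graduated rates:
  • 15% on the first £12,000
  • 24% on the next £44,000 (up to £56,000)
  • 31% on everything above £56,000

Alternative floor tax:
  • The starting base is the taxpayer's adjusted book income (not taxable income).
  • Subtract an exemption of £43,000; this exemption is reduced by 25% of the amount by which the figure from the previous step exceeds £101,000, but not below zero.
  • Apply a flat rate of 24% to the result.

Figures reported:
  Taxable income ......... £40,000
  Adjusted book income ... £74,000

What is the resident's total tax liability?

Alternative floor tax:
  Base (adjusted book income): £74,000
  Exemption: £74,000 ≤ £101,000, so full £43,000 applies
  Base: £74,000 − £43,000 = £31,000
  £31,000 × 24% = £7,440

Standard income tax:
  £12,000 × 15% = £1,800
  £28,000 × 24% = £6,720
  → £8,520

£8,520 > £7,440, so the standard income tax governs.

£8,520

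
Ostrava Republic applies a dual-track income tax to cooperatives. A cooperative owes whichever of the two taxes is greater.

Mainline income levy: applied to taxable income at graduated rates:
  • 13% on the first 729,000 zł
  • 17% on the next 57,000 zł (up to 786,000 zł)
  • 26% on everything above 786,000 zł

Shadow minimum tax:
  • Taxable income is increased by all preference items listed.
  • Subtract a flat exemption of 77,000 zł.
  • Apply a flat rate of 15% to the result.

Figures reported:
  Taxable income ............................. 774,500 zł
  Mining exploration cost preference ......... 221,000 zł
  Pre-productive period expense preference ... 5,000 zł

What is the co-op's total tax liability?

Shadow minimum tax:
  Adjusted income: 774,500 zł + 221,000 zł + 5,000 zł = 1,000,500 zł
  Less exemption 77,000 zł → base 923,500 zł
  923,500 zł × 15% = 138,525 zł

Mainline income levy:
  729,000 zł × 13% = 94,770 zł
  45,500 zł × 17% = 7,735 zł
  → 102,505 zł

138,525 zł > 102,505 zł, so the shadow minimum tax is the binding amount.

138,525 zł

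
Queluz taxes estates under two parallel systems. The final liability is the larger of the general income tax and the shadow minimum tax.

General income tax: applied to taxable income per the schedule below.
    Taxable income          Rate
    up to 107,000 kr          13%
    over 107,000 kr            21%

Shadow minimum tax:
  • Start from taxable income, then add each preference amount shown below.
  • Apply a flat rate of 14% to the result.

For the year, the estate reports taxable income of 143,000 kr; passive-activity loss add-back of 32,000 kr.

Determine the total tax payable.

24,500 kr

Shadow minimum tax:
  Adjusted income: 143,000 kr + 32,000 kr = 175,000 kr
  175,000 kr × 14% = 24,500 kr

General income tax:
  107,000 kr × 13% = 13,910 kr
  36,000 kr × 21% = 7,560 kr
  → 21,470 kr

24,500 kr > 21,470 kr, so the shadow minimum tax is the binding amount.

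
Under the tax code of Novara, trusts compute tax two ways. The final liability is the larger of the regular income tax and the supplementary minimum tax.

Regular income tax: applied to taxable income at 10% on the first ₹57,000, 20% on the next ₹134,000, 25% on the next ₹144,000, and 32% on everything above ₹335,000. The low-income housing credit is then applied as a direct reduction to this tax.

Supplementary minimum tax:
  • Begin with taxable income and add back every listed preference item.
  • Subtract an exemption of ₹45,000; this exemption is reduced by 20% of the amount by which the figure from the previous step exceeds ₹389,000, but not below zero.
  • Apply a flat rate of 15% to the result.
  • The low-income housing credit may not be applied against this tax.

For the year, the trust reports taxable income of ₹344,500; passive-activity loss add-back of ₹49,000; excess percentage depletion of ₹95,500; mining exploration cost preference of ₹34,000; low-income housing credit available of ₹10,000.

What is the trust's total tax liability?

₹75,720

Regular income tax:
  ₹57,000 × 10% = ₹5,700
  ₹134,000 × 20% = ₹26,800
  ₹144,000 × 25% = ₹36,000
  ₹9,500 × 32% = ₹3,040
  → ₹71,540
  Less low-income housing credit ₹10,000 → ₹61,540

Supplementary minimum tax:
  Adjusted income: ₹344,500 + ₹49,000 + ₹95,500 + ₹34,000 = ₹523,000
  Exemption: ₹45,000 − 20% × (₹523,000 − ₹389,000) = ₹45,000 − ₹26,800 = ₹18,200
  Base: ₹523,000 − ₹18,200 = ₹504,800
  ₹504,800 × 15% = ₹75,720

₹75,720 > ₹61,540, so the supplementary minimum tax is the binding amount.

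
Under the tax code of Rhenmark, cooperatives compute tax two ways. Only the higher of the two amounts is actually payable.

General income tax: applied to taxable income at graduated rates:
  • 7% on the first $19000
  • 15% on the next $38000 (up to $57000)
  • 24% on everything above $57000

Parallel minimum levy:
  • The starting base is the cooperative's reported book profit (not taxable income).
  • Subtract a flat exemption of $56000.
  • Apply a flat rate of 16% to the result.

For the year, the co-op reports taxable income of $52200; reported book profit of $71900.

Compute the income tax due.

$6310

Parallel minimum levy:
  Base (reported book profit): $71900
  Less exemption $56000 → base $15900
  $15900 × 16% = $2544

General income tax:
  $19000 × 7% = $1330
  $33200 × 15% = $4980
  → $6310

$6310 > $2544, so the general income tax governs.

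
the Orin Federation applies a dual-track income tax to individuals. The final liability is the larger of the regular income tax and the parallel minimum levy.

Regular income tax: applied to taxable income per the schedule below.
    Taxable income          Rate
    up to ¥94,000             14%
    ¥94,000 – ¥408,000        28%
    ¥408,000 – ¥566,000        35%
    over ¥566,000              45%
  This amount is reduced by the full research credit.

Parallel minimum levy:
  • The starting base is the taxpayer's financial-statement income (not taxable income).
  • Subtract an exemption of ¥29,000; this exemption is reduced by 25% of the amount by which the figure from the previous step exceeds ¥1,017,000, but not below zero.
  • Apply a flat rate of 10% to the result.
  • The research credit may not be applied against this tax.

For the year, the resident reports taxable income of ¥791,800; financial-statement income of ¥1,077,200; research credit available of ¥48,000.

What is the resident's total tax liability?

¥209,990

Parallel minimum levy:
  Base (financial-statement income): ¥1,077,200
  Exemption: ¥29,000 − 25% × (¥1,077,200 − ¥1,017,000) = ¥29,000 − ¥15,050 = ¥13,950
  Base: ¥1,077,200 − ¥13,950 = ¥1,063,250
  ¥1,063,250 × 10% = ¥106,325

Regular income tax:
  ¥94,000 × 14% = ¥13,160
  ¥314,000 × 28% = ¥87,920
  ¥158,000 × 35% = ¥55,300
  ¥225,800 × 45% = ¥101,610
  → ¥257,990
  Less research credit ¥48,000 → ¥209,990

¥209,990 > ¥106,325, so the regular income tax governs.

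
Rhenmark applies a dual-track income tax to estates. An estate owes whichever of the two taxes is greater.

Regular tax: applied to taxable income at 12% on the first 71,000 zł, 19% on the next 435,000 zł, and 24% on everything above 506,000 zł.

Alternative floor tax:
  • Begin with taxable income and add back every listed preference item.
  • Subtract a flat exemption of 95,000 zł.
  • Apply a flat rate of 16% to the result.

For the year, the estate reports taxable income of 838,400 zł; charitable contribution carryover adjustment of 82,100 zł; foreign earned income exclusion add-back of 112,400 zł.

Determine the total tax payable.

Regular tax:
  71,000 zł × 12% = 8,520 zł
  435,000 zł × 19% = 82,650 zł
  332,400 zł × 24% = 79,776 zł
  → 170,946 zł

Alternative floor tax:
  Adjusted income: 838,400 zł + 82,100 zł + 112,400 zł = 1,032,900 zł
  Less exemption 95,000 zł → base 937,900 zł
  937,900 zł × 16% = 150,064 zł

170,946 zł > 150,064 zł, so the regular tax governs.

170,946 zł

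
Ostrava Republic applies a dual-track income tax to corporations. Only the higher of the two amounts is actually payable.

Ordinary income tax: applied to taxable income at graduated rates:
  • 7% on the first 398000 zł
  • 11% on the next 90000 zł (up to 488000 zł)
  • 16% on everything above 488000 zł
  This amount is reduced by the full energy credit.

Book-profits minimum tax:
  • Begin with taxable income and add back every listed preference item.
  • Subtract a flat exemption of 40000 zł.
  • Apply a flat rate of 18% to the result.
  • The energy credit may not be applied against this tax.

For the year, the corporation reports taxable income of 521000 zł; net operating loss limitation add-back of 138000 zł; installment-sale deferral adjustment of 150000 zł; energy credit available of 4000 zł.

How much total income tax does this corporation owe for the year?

138420 zł

Book-profits minimum tax:
  Adjusted income: 521000 zł + 138000 zł + 150000 zł = 809000 zł
  Less exemption 40000 zł → base 769000 zł
  769000 zł × 18% = 138420 zł

Ordinary income tax:
  398000 zł × 7% = 27860 zł
  90000 zł × 11% = 9900 zł
  33000 zł × 16% = 5280 zł
  → 43040 zł
  Less energy credit 4000 zł → 39040 zł

138420 zł > 39040 zł, so the book-profits minimum tax is the binding amount.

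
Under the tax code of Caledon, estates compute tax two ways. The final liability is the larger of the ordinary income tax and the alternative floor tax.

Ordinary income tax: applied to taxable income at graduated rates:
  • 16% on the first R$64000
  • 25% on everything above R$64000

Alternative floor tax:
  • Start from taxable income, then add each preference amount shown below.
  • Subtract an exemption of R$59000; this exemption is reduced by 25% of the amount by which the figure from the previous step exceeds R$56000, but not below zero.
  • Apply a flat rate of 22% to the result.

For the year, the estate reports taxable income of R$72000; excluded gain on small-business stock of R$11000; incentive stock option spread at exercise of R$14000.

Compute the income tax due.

Alternative floor tax:
  Adjusted income: R$72000 + R$11000 + R$14000 = R$97000
  Exemption: R$59000 − 25% × (R$97000 − R$56000) = R$59000 − R$10250 = R$48750
  Base: R$97000 − R$48750 = R$48250
  R$48250 × 22% = R$10615

Ordinary income tax:
  R$64000 × 16% = R$10240
  R$8000 × 25% = R$2000
  → R$12240

R$12240 > R$10615, so the ordinary income tax governs.

R$12240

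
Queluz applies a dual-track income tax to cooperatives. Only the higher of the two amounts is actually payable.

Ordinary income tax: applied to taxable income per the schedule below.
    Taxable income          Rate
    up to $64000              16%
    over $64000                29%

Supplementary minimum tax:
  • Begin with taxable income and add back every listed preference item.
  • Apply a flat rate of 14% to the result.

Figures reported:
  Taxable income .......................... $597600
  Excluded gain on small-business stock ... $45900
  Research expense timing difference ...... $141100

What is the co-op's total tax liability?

$164984

Ordinary income tax:
  $64000 × 16% = $10240
  $533600 × 29% = $154744
  → $164984

Supplementary minimum tax:
  Adjusted income: $597600 + $45900 + $141100 = $784600
  $784600 × 14% = $109844

$164984 > $109844, so the ordinary income tax governs.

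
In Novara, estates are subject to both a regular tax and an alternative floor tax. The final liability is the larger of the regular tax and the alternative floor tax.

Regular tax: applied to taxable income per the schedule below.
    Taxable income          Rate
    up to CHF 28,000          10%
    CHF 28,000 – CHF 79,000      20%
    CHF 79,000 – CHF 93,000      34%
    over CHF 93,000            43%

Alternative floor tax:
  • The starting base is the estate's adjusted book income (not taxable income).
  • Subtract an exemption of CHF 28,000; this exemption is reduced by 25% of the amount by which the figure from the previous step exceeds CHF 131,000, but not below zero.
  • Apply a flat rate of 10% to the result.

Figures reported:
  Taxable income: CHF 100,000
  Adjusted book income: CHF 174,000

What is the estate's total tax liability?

CHF 20,770

Regular tax:
  CHF 28,000 × 10% = CHF 2,800
  CHF 51,000 × 20% = CHF 10,200
  CHF 14,000 × 34% = CHF 4,760
  CHF 7,000 × 43% = CHF 3,010
  → CHF 20,770

Alternative floor tax:
  Base (adjusted book income): CHF 174,000
  Exemption: CHF 28,000 − 25% × (CHF 174,000 − CHF 131,000) = CHF 28,000 − CHF 10,750 = CHF 17,250
  Base: CHF 174,000 − CHF 17,250 = CHF 156,750
  CHF 156,750 × 10% = CHF 15,675

CHF 20,770 > CHF 15,675, so the regular tax governs.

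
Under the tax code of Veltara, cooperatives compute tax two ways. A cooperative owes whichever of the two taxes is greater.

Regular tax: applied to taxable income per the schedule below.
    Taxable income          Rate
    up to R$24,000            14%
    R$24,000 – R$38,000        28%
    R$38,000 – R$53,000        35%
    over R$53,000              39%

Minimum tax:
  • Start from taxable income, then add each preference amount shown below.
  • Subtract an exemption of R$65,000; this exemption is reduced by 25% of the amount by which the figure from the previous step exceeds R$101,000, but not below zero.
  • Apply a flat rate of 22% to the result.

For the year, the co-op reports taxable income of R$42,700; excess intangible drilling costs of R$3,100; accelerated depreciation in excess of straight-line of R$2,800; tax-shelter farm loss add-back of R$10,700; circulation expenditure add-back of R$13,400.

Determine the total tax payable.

Minimum tax:
  Adjusted income: R$42,700 + R$3,100 + R$2,800 + R$10,700 + R$13,400 = R$72,700
  Exemption: R$72,700 ≤ R$101,000, so full R$65,000 applies
  Base: R$72,700 − R$65,000 = R$7,700
  R$7,700 × 22% = R$1,694

Regular tax:
  R$24,000 × 14% = R$3,360
  R$14,000 × 28% = R$3,920
  R$4,700 × 35% = R$1,645
  → R$8,925

R$8,925 > R$1,694, so the regular tax governs.

R$8,925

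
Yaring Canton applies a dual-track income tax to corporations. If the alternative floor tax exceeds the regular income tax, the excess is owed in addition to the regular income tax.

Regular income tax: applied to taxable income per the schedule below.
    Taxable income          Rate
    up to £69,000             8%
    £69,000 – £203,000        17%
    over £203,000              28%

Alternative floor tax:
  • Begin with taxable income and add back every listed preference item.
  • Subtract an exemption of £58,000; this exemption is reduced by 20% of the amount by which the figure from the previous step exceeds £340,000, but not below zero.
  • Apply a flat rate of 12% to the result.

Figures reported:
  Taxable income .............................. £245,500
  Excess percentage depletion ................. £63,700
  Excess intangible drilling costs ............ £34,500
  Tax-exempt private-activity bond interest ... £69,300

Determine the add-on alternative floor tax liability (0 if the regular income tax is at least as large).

Alternative floor tax:
  Adjusted income: £245,500 + £63,700 + £34,500 + £69,300 = £413,000
  Exemption: £58,000 − 20% × (£413,000 − £340,000) = £58,000 − £14,600 = £43,400
  Base: £413,000 − £43,400 = £369,600
  £369,600 × 12% = £44,352

Regular income tax:
  £69,000 × 8% = £5,520
  £134,000 × 17% = £22,780
  £42,500 × 28% = £11,900
  → £40,200

Excess of alternative floor tax over regular income tax: £44,352 − £40,200 = £4,152.

£4,152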